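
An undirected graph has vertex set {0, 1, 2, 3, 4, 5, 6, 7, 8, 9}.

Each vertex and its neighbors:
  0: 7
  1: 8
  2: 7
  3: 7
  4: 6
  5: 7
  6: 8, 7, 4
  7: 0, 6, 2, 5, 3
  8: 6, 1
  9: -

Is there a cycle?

No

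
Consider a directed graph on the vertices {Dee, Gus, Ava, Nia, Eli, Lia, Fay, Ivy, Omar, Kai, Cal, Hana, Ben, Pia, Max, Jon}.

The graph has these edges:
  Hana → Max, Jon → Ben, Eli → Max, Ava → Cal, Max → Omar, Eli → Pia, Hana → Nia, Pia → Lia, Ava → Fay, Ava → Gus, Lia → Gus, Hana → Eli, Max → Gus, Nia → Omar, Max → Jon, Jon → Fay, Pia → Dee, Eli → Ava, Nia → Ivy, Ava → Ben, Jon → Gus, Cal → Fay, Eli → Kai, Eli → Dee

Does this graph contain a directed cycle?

No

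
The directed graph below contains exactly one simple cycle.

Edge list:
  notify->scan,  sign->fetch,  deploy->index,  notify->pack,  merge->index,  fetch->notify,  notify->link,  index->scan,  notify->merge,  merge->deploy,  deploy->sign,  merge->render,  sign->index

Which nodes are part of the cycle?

sign, fetch, merge, deploy, notify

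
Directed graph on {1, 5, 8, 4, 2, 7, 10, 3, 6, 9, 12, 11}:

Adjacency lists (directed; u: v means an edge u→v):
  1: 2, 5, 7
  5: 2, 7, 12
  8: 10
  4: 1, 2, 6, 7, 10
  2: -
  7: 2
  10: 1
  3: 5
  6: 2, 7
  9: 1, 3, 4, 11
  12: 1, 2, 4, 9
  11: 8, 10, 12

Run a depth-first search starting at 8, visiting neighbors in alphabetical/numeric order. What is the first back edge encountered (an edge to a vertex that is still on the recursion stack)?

DFS from 8 (visiting neighbors in alphabetical/numeric order); mark gray on enter, black on exit:
8 gray
  10 gray
    1 gray
      2 gray
      2 black
      5 gray
        5→2: 2 black — skip
        7 gray
          7→2: 2 black — skip
        7 black
        12 gray
          12→1: 1 is gray → back edge
First back edge: 12 → 1.

12→1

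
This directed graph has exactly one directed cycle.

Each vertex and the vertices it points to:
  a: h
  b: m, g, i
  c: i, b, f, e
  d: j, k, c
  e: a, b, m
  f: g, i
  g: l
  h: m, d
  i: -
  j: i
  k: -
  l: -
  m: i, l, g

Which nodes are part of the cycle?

a, c, d, e, h

DFS with gray/black marking from d:
d gray
  j gray
    i gray
    i black
  j black
  k gray
  k black
  c gray
    c→i: i black — skip
    b gray
      m gray
        m→i: i black — skip
        l gray
        l black
        g gray
          g→l: l black — skip
        g black
      m black
      b→g: g black — skip
      b→i: i black — skip
    b black
    f gray
      f→g: g black — skip
      f→i: i black — skip
    f black
    e gray
      a gray
        h gray
          h→m: m black — skip
          h→d: d is gray → back edge
Back edge closes the cycle d → c → e → a → h → d; its vertices are {a, c, d, e, h}.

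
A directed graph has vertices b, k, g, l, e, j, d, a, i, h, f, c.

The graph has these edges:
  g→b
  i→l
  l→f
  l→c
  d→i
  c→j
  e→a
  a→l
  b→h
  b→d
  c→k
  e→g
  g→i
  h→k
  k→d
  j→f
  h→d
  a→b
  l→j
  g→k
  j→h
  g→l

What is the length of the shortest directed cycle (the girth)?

5

For each vertex v, BFS finds the shortest path from v back to v.
The shortest such closed walk is i → l → c → k → d → i, length 5.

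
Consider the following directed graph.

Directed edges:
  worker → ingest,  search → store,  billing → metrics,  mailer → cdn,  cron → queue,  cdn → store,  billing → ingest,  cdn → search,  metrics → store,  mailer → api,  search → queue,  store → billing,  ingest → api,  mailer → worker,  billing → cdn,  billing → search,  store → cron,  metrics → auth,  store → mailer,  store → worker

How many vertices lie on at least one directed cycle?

6

A vertex is on a directed cycle iff it belongs to a strongly connected component of size ≥ 2 (or has a self-loop).
The vertices on cycles are {cdn, store, mailer, search, billing, metrics} — 6 in total.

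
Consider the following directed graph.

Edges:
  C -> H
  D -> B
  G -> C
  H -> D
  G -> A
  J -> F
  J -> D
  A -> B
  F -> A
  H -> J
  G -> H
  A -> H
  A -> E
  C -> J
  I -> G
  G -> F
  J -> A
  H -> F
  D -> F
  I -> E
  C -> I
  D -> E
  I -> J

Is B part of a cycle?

No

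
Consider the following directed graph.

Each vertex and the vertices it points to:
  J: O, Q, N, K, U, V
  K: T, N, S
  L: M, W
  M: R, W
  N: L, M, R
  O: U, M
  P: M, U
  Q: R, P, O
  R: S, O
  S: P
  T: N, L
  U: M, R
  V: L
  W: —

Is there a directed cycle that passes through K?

K lies on a cycle iff there is a path from K back to itself.
Exploring from K, it never reaches itself; equivalently, its strongly connected component is a singleton.

No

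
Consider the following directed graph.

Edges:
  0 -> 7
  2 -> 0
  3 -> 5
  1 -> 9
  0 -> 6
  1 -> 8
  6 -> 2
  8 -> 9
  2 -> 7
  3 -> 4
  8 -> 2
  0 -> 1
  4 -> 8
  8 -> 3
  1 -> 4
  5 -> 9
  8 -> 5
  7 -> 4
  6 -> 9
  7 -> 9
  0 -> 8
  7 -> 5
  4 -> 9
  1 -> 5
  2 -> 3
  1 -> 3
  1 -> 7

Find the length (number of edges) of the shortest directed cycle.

3

For each vertex v, BFS finds the shortest path from v back to v.
The shortest such closed walk is 2 → 0 → 6 → 2, length 3.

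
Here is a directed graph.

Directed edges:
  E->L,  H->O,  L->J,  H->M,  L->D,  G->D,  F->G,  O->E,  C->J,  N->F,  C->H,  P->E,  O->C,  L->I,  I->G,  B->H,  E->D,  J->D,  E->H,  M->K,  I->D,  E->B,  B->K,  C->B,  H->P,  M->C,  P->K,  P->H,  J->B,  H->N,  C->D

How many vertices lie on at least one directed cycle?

9

A vertex is on a directed cycle iff it belongs to a strongly connected component of size ≥ 2 (or has a self-loop).
The vertices on cycles are {B, C, E, H, J, L, M, O, P} — 9 in total.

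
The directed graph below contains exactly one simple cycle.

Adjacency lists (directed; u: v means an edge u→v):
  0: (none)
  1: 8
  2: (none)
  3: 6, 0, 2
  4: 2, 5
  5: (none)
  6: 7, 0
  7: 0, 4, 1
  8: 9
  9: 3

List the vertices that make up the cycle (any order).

1, 3, 6, 7, 8, 9

DFS with gray/black marking from 7:
7 gray
  0 gray
  0 black
  4 gray
    2 gray
    2 black
    5 gray
    5 black
  4 black
  1 gray
    8 gray
      9 gray
        3 gray
          6 gray
            6→7: 7 is gray → back edge
Back edge closes the cycle 7 → 1 → 8 → 9 → 3 → 6 → 7; its vertices are {1, 3, 6, 7, 8, 9}.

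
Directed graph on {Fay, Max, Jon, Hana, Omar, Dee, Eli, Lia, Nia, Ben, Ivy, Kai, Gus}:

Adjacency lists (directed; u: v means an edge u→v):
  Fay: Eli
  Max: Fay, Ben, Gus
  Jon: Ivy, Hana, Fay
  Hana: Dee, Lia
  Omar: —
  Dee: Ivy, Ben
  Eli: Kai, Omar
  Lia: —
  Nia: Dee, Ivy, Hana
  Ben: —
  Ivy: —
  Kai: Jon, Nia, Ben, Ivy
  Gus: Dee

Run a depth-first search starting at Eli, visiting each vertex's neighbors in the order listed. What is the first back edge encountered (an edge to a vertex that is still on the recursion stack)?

Fay→Eli

DFS from Eli (visiting each vertex's neighbors in the order listed); mark gray on enter, black on exit:
Eli gray
  Kai gray
    Jon gray
      Ivy gray
      Ivy black
      Hana gray
        Dee gray
          Dee→Ivy: Ivy black — skip
          Ben gray
          Ben black
        Dee black
        Lia gray
        Lia black
      Hana black
      Fay gray
        Fay→Eli: Eli is gray → back edge
First back edge: Fay → Eli.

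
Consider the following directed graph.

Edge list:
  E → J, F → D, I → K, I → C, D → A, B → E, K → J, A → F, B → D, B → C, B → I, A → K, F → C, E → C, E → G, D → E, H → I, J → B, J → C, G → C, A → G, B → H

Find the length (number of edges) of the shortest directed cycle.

3

For each vertex v, BFS finds the shortest path from v back to v.
The shortest such closed walk is B → E → J → B, length 3.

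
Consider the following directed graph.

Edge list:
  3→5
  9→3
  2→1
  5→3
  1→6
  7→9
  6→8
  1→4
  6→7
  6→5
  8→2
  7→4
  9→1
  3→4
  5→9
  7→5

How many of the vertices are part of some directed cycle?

8

A vertex is on a directed cycle iff it belongs to a strongly connected component of size ≥ 2 (or has a self-loop).
The vertices on cycles are {1, 2, 3, 5, 6, 7, 8, 9} — 8 in total.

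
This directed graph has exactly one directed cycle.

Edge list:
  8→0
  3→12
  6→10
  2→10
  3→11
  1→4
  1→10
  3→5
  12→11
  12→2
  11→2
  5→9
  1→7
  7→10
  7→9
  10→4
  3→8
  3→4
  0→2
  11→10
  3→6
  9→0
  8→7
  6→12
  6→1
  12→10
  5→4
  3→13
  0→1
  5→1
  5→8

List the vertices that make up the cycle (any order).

DFS with gray/black marking from 1:
1 gray
  4 gray
  4 black
  10 gray
    10→4: 4 black — skip
  10 black
  7 gray
    9 gray
      0 gray
        2 gray
          2→10: 10 black — skip
        2 black
        0→1: 1 is gray → back edge
Back edge closes the cycle 1 → 7 → 9 → 0 → 1; its vertices are {0, 1, 7, 9}.

0, 1, 7, 9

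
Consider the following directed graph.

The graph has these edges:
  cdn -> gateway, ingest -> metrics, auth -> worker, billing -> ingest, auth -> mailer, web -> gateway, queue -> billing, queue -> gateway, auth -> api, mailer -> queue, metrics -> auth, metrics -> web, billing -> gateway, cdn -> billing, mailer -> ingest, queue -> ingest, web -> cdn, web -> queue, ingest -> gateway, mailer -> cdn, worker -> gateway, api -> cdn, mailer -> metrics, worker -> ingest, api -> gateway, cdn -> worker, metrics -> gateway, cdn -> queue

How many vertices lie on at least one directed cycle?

A vertex is on a directed cycle iff it belongs to a strongly connected component of size ≥ 2 (or has a self-loop).
The vertices on cycles are {api, cdn, web, auth, queue, ingest, mailer, worker, billing, metrics} — 10 in total.

10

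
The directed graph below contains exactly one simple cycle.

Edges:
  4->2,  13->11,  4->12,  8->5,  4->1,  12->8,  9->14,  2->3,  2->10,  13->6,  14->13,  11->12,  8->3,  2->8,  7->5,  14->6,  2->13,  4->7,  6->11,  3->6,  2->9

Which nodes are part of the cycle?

3, 6, 8, 11, 12

DFS with gray/black marking from 12:
12 gray
  8 gray
    5 gray
    5 black
    3 gray
      6 gray
        11 gray
          11→12: 12 is gray → back edge
Back edge closes the cycle 12 → 8 → 3 → 6 → 11 → 12; its vertices are {3, 6, 8, 11, 12}.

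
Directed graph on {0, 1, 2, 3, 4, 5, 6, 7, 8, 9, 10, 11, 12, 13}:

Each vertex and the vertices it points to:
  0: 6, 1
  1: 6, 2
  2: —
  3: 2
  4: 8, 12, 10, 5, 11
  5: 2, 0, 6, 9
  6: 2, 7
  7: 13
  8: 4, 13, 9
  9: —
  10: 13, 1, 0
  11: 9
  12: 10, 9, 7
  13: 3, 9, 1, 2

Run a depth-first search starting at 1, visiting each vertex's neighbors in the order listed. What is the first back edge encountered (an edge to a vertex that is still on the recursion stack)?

DFS from 1 (visiting each vertex's neighbors in the order listed); mark gray on enter, black on exit:
1 gray
  6 gray
    2 gray
    2 black
    7 gray
      13 gray
        3 gray
          3→2: 2 black — skip
        3 black
        9 gray
        9 black
        13→1: 1 is gray → back edge
First back edge: 13 → 1.

13→1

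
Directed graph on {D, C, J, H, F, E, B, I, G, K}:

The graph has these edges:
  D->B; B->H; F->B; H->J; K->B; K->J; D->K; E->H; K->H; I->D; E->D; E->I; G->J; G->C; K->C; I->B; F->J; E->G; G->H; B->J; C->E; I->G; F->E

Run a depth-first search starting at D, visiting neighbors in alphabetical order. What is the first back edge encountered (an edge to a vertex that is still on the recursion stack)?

DFS from D (visiting neighbors in alphabetical order); mark gray on enter, black on exit:
D gray
  B gray
    H gray
      J gray
      J black
    H black
    B→J: J black — skip
  B black
  K gray
    K→B: B black — skip
    C gray
      E gray
        E→D: D is gray → back edge
First back edge: E → D.

E->D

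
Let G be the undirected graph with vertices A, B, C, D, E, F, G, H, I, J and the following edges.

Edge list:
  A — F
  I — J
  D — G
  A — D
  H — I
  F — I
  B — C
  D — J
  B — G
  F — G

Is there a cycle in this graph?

DFS, tracking each vertex's parent; an edge to a visited non-parent vertex closes a cycle.
Start from J:
visit J (parent –)
  visit D (parent J)
    visit G (parent D)
      G–D: parent, skip
      visit B (parent G)
        B–G: parent, skip
        visit C (parent B)
          C–B: parent, skip
      visit F (parent G)
        visit I (parent F)
          I–F: parent, skip
          visit H (parent I)
            H–I: parent, skip
          I–J: J visited and ≠ parent → cycle
Cycle: J – D – G – F – I – J.

Yes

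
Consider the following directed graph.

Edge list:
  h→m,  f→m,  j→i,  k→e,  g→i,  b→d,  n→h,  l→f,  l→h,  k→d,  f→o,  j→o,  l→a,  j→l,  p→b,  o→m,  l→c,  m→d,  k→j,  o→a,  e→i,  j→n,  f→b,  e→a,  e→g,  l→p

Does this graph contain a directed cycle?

No

DFS with white/gray/black marking, starting from f:
f gray
  m gray
    d gray
    d black
  m black
  b gray
    b→d: d black — skip
  b black
  o gray
    a gray
    a black
    o→m: m black — skip
  o black
f black
c gray
c black
e gray
  g gray
    i gray
    i black
  g black
  e→i: i black — skip
  e→a: a black — skip
e black
h gray
  h→m: m black — skip
h black
j gray
  n gray
    n→h: h black — skip
  n black
  l gray
    l→f: f black — skip
    l→a: a black — skip
    l→c: c black — skip
    l→h: h black — skip
    p gray
      p→b: b black — skip
    p black
  l black
  j→o: o black — skip
  j→i: i black — skip
j black
k gray
  k→j: j black — skip
  k→e: e black — skip
  k→d: d black — skip
k black
Every edge goes to a white or black vertex — no back edge, so the graph is acyclic.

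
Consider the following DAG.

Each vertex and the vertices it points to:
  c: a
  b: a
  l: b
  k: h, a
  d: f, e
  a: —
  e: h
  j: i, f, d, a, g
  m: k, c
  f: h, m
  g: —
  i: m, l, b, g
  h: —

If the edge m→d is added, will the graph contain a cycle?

Yes

Adding m→d creates a cycle iff d can already reach m.
Path from d: d → f → m.
So d → … → m → d is a cycle.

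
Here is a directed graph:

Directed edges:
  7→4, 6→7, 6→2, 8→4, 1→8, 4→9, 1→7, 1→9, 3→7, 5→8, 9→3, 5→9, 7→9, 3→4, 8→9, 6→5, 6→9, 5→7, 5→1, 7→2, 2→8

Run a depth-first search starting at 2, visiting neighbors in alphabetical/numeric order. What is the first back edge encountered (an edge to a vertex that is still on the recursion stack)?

3->4

DFS from 2 (visiting neighbors in alphabetical/numeric order); mark gray on enter, black on exit:
2 gray
  8 gray
    4 gray
      9 gray
        3 gray
          3→4: 4 is gray → back edge
First back edge: 3 → 4.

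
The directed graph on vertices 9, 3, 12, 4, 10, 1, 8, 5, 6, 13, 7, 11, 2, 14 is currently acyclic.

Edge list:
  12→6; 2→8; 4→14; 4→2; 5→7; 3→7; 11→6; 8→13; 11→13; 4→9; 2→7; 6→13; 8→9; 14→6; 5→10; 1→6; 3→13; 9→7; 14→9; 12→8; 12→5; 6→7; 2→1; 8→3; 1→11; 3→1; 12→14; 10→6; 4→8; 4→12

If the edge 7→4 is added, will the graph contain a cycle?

Yes

Adding 7→4 creates a cycle iff 4 can already reach 7.
Path from 4: 4 → 2 → 7.
So 4 → … → 7 → 4 is a cycle.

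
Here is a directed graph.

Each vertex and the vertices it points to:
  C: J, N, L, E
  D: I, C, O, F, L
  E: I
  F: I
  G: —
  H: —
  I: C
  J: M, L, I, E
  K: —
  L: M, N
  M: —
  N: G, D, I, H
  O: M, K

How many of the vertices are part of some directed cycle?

8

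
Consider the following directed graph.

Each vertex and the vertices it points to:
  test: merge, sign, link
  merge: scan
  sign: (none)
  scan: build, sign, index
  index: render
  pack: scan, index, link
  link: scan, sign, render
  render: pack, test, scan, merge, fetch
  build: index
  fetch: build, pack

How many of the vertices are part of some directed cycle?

A vertex is on a directed cycle iff it belongs to a strongly connected component of size ≥ 2 (or has a self-loop).
The vertices on cycles are {link, pack, scan, test, build, fetch, index, merge, render} — 9 in total.

9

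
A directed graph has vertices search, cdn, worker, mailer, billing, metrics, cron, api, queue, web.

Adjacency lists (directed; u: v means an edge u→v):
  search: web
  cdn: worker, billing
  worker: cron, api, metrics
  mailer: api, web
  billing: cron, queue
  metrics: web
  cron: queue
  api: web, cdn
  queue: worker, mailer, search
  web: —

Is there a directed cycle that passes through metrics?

metrics lies on a cycle iff there is a path from metrics back to itself.
Exploring from metrics, it never reaches itself; equivalently, its strongly connected component is a singleton.

No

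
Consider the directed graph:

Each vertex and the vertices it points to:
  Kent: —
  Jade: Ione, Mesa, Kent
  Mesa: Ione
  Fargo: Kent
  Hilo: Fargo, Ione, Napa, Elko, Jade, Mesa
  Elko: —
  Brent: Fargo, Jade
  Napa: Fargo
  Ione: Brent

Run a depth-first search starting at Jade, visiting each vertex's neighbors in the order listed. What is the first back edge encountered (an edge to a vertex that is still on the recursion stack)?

DFS from Jade (visiting each vertex's neighbors in the order listed); mark gray on enter, black on exit:
Jade gray
  Ione gray
    Brent gray
      Fargo gray
        Kent gray
        Kent black
      Fargo black
      Brent→Jade: Jade is gray → back edge
First back edge: Brent → Jade.

Brent->Jade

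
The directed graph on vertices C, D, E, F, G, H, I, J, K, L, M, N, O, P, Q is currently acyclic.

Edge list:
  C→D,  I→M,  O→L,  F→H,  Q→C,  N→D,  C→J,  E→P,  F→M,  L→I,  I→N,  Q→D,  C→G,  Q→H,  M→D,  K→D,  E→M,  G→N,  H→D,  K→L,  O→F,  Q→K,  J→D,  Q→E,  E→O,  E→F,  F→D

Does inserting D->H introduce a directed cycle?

Yes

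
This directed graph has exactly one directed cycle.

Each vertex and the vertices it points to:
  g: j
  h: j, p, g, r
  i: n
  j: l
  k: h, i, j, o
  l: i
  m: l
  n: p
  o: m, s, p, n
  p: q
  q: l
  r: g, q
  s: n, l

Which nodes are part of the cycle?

i, l, n, p, q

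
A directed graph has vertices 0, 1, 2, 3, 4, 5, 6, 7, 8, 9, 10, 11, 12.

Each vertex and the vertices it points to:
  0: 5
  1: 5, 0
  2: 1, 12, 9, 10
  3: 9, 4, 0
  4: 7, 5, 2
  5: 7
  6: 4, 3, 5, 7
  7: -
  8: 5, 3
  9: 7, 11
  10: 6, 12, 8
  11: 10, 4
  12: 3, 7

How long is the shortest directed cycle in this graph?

4

For each vertex v, BFS finds the shortest path from v back to v.
The shortest such closed walk is 2 → 12 → 3 → 4 → 2, length 4.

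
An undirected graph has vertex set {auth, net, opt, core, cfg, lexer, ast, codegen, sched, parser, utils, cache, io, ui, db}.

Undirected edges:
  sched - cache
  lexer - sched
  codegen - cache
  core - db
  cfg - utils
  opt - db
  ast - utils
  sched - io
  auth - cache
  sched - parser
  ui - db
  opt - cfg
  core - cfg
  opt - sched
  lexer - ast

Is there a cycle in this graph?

DFS, tracking each vertex's parent; an edge to a visited non-parent vertex closes a cycle.
Start from core:
visit core (parent –)
  visit db (parent core)
    db–core: parent, skip
    visit opt (parent db)
      opt–db: parent, skip
      visit sched (parent opt)
        visit lexer (parent sched)
          visit ast (parent lexer)
            ast–lexer: parent, skip
            visit utils (parent ast)
              visit cfg (parent utils)
                cfg–core: core visited and ≠ parent → cycle
Cycle: core – db – opt – sched – lexer – ast – utils – cfg – core.

Yes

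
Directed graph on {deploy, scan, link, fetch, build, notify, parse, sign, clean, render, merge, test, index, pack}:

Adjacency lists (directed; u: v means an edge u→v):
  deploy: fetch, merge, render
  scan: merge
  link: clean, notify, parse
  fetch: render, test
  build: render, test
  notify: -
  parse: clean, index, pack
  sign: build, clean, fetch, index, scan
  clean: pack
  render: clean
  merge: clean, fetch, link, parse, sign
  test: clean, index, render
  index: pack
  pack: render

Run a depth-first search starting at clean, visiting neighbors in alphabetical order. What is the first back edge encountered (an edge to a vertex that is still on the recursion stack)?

render->clean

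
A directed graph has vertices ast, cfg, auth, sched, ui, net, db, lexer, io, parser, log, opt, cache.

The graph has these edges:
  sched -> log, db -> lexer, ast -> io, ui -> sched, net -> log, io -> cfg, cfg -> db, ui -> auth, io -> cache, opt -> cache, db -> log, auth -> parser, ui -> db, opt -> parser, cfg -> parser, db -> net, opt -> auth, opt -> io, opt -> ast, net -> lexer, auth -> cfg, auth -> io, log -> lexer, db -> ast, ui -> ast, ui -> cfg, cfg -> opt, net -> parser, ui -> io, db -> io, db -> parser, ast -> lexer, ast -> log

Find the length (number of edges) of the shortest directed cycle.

For each vertex v, BFS finds the shortest path from v back to v.
The shortest such closed walk is auth → cfg → opt → auth, length 3.

3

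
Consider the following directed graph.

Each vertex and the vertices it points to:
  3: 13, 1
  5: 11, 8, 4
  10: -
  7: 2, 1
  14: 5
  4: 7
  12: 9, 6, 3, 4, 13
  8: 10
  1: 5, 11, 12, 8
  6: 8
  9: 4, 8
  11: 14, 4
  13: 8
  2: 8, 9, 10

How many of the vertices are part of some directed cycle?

10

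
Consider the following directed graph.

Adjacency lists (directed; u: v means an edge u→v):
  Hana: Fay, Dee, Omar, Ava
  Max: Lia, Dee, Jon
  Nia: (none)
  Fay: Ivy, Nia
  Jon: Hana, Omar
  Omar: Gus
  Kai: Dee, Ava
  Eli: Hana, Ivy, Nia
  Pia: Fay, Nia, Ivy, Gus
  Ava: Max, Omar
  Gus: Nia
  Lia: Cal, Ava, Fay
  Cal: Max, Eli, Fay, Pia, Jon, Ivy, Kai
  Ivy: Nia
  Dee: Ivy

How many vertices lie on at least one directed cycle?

A vertex is on a directed cycle iff it belongs to a strongly connected component of size ≥ 2 (or has a self-loop).
The vertices on cycles are {Ava, Cal, Eli, Jon, Kai, Lia, Max, Hana} — 8 in total.

8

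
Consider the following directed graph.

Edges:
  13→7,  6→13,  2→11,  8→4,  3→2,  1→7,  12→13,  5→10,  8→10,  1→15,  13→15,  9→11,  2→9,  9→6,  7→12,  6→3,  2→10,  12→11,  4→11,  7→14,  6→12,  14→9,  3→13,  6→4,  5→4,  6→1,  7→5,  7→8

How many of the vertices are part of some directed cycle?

9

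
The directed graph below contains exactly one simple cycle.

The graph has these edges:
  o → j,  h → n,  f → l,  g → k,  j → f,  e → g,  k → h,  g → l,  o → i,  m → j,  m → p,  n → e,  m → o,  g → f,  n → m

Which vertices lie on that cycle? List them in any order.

e, g, h, k, n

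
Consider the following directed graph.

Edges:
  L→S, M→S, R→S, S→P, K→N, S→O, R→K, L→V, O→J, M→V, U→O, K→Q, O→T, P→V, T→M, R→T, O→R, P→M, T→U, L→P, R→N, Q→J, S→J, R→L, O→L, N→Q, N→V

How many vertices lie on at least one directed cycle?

8

A vertex is on a directed cycle iff it belongs to a strongly connected component of size ≥ 2 (or has a self-loop).
The vertices on cycles are {L, M, O, P, R, S, T, U} — 8 in total.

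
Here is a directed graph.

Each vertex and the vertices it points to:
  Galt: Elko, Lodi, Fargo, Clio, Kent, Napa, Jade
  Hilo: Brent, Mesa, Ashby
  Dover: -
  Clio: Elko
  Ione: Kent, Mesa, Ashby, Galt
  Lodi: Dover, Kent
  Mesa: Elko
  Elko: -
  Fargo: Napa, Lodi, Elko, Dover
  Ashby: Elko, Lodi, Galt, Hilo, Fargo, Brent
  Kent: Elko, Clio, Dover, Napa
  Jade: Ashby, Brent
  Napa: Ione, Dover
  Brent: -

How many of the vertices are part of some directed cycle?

9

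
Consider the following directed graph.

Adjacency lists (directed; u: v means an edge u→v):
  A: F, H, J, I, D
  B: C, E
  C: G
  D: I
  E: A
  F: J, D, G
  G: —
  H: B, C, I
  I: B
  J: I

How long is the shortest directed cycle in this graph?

4

For each vertex v, BFS finds the shortest path from v back to v.
The shortest such closed walk is A → H → B → E → A, length 4.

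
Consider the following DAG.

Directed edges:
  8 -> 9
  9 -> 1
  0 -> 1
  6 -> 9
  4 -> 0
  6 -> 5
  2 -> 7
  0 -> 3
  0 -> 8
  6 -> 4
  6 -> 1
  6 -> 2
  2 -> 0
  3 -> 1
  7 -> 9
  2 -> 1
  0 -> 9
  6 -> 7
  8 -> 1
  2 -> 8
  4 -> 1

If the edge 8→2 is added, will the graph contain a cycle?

Adding 8→2 creates a cycle iff 2 can already reach 8.
Path from 2: 2 → 8.
So 2 → … → 8 → 2 is a cycle.

Yes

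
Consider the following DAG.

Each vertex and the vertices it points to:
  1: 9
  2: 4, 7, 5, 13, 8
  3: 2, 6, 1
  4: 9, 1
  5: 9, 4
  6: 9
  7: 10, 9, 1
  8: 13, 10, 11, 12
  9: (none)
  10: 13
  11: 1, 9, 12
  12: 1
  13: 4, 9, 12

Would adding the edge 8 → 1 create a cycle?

No

Adding 8→1 creates a cycle iff 1 can already reach 8.
Explore from 1: no path reaches 8. The graph stays acyclic.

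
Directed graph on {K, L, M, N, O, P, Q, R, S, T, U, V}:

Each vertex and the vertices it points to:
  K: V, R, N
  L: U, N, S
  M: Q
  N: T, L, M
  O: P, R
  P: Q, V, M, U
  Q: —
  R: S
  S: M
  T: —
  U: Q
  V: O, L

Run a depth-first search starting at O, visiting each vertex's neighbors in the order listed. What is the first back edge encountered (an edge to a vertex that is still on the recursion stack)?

DFS from O (visiting each vertex's neighbors in the order listed); mark gray on enter, black on exit:
O gray
  P gray
    Q gray
    Q black
    V gray
      V→O: O is gray → back edge
First back edge: V → O.

V→O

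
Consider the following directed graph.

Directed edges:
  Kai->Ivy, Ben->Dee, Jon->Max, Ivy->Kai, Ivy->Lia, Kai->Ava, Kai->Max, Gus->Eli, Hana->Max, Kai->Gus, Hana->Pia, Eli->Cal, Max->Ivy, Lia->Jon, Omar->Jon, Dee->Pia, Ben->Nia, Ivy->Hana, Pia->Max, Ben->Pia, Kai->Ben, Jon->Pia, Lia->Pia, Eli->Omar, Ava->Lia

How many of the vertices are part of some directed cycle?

13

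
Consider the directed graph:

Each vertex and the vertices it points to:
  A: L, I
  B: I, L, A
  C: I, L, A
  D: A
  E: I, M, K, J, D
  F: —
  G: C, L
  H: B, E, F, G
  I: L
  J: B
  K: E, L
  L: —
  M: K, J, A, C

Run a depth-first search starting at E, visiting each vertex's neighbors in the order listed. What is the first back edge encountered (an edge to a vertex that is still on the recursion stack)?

K->E

DFS from E (visiting each vertex's neighbors in the order listed); mark gray on enter, black on exit:
E gray
  I gray
    L gray
    L black
  I black
  M gray
    K gray
      K→E: E is gray → back edge
First back edge: K → E.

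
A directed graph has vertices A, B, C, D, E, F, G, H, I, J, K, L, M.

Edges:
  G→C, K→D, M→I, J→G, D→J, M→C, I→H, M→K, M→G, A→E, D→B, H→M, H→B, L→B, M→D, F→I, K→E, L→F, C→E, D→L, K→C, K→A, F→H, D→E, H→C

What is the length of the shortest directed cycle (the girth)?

For each vertex v, BFS finds the shortest path from v back to v.
The shortest such closed walk is M → I → H → M, length 3.

3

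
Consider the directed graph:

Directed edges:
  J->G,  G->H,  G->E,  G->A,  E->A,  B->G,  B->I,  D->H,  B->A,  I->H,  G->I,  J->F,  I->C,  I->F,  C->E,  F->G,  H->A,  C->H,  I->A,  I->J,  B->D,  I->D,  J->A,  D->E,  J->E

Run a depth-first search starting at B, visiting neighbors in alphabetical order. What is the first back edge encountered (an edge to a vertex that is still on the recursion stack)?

F→G

DFS from B (visiting neighbors in alphabetical order); mark gray on enter, black on exit:
B gray
  A gray
  A black
  D gray
    E gray
      E→A: A black — skip
    E black
    H gray
      H→A: A black — skip
    H black
  D black
  G gray
    G→A: A black — skip
    G→E: E black — skip
    G→H: H black — skip
    I gray
      I→A: A black — skip
      C gray
        C→E: E black — skip
        C→H: H black — skip
      C black
      I→D: D black — skip
      F gray
        F→G: G is gray → back edge
First back edge: F → G.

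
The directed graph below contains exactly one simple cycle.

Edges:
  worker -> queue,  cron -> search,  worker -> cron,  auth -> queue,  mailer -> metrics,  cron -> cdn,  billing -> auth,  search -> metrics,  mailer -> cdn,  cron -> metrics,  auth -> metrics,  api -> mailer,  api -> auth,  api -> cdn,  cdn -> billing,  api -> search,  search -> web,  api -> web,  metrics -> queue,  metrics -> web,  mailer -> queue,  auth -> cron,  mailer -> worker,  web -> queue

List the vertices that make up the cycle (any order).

DFS with gray/black marking from auth:
auth gray
  cron gray
    search gray
      web gray
        queue gray
        queue black
      web black
      metrics gray
        metrics→web: web black — skip
        metrics→queue: queue black — skip
      metrics black
    search black
    cdn gray
      billing gray
        billing→auth: auth is gray → back edge
Back edge closes the cycle auth → cron → cdn → billing → auth; its vertices are {cdn, auth, cron, billing}.

cdn, auth, cron, billing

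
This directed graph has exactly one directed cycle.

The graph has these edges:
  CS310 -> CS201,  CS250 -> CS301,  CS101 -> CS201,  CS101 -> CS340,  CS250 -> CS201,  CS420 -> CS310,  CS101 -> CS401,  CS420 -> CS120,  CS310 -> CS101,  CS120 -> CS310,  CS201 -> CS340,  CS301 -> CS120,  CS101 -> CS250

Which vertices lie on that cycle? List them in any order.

DFS with gray/black marking from CS120:
CS120 gray
  CS310 gray
    CS201 gray
      CS340 gray
      CS340 black
    CS201 black
    CS101 gray
      CS101→CS201: CS201 black — skip
      CS101→CS340: CS340 black — skip
      CS250 gray
        CS301 gray
          CS301→CS120: CS120 is gray → back edge
Back edge closes the cycle CS120 → CS310 → CS101 → CS250 → CS301 → CS120; its vertices are {CS101, CS120, CS250, CS301, CS310}.

CS101, CS120, CS250, CS301, CS310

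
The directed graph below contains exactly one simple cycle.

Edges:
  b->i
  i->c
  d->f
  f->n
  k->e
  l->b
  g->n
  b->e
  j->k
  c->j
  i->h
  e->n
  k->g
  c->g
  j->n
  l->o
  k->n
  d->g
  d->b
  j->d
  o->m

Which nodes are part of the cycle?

b, c, d, i, j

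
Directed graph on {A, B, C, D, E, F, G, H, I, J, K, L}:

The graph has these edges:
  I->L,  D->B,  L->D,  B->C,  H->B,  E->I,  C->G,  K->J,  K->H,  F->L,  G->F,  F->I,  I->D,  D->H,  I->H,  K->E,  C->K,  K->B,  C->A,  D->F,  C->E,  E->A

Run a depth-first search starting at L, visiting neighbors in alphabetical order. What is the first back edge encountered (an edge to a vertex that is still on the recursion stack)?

I->D

DFS from L (visiting neighbors in alphabetical order); mark gray on enter, black on exit:
L gray
  D gray
    B gray
      C gray
        A gray
        A black
        E gray
          E→A: A black — skip
          I gray
            I→D: D is gray → back edge
First back edge: I → D.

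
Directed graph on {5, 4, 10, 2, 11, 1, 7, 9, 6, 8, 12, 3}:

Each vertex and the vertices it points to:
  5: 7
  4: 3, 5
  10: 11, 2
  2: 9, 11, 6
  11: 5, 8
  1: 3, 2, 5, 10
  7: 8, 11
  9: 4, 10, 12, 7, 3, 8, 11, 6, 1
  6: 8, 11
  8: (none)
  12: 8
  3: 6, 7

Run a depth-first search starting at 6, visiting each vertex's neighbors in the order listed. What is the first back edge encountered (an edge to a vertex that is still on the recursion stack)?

DFS from 6 (visiting each vertex's neighbors in the order listed); mark gray on enter, black on exit:
6 gray
  8 gray
  8 black
  11 gray
    5 gray
      7 gray
        7→8: 8 black — skip
        7→11: 11 is gray → back edge
First back edge: 7 → 11.

7->11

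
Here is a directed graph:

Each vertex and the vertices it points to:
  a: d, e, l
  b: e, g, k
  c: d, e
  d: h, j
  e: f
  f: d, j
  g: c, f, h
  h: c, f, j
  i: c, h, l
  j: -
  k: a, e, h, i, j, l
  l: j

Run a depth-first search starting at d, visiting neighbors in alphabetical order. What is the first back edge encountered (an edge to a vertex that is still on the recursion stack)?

DFS from d (visiting neighbors in alphabetical order); mark gray on enter, black on exit:
d gray
  h gray
    c gray
      c→d: d is gray → back edge
First back edge: c → d.

c→d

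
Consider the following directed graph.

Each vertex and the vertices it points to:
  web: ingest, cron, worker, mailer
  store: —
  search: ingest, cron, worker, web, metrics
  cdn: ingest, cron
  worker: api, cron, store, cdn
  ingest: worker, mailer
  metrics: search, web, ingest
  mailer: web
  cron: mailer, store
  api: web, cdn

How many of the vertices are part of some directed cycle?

9

A vertex is on a directed cycle iff it belongs to a strongly connected component of size ≥ 2 (or has a self-loop).
The vertices on cycles are {api, cdn, web, cron, ingest, mailer, search, worker, metrics} — 9 in total.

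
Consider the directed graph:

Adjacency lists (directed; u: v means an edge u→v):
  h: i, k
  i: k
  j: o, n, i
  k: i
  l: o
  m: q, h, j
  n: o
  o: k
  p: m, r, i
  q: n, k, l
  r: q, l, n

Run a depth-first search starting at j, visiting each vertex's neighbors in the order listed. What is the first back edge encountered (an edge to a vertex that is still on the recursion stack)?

DFS from j (visiting each vertex's neighbors in the order listed); mark gray on enter, black on exit:
j gray
  o gray
    k gray
      i gray
        i→k: k is gray → back edge
First back edge: i → k.

i->k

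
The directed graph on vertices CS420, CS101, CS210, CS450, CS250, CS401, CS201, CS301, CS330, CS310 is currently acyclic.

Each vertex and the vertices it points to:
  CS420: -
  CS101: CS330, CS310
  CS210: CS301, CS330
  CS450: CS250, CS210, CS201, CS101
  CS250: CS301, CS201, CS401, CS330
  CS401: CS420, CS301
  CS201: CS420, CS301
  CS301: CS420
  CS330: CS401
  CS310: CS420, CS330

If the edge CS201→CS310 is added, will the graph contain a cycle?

No

Adding CS201→CS310 creates a cycle iff CS310 can already reach CS201.
Explore from CS310: no path reaches CS201. The graph stays acyclic.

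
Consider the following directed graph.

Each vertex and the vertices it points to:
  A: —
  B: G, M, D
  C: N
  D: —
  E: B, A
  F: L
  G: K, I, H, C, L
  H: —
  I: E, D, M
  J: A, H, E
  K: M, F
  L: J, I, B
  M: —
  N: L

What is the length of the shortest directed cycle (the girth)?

3

For each vertex v, BFS finds the shortest path from v back to v.
The shortest such closed walk is G → L → B → G, length 3.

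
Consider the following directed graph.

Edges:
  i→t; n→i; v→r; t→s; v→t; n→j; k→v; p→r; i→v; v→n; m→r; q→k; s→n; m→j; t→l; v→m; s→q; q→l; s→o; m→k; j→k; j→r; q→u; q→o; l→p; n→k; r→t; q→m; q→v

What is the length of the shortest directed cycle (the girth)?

For each vertex v, BFS finds the shortest path from v back to v.
The shortest such closed walk is n → k → v → n, length 3.

3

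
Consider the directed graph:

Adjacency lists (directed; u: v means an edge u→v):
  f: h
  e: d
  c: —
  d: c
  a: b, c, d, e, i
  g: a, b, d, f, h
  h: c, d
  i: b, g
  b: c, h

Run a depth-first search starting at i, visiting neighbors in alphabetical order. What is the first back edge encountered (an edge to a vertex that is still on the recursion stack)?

a→i

DFS from i (visiting neighbors in alphabetical order); mark gray on enter, black on exit:
i gray
  b gray
    c gray
    c black
    h gray
      h→c: c black — skip
      d gray
        d→c: c black — skip
      d black
    h black
  b black
  g gray
    a gray
      a→b: b black — skip
      a→c: c black — skip
      a→d: d black — skip
      e gray
        e→d: d black — skip
      e black
      a→i: i is gray → back edge
First back edge: a → i.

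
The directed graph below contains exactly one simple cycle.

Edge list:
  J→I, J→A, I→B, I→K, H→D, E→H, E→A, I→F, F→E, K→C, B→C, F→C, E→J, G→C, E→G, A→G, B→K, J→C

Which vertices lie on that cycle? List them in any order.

DFS with gray/black marking from J:
J gray
  I gray
    K gray
      C gray
      C black
    K black
    F gray
      E gray
        G gray
          G→C: C black — skip
        G black
        A gray
          A→G: G black — skip
        A black
        H gray
          D gray
          D black
        H black
        E→J: J is gray → back edge
Back edge closes the cycle J → I → F → E → J; its vertices are {E, F, I, J}.

E, F, I, J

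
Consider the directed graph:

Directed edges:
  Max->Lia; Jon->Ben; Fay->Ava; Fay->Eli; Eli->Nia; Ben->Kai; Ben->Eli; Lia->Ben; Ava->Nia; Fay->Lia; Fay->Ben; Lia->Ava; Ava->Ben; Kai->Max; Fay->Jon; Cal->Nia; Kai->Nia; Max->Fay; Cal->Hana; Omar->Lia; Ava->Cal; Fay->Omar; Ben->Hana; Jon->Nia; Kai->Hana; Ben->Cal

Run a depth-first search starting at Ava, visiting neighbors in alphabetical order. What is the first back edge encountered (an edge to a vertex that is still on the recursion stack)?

DFS from Ava (visiting neighbors in alphabetical order); mark gray on enter, black on exit:
Ava gray
  Ben gray
    Cal gray
      Hana gray
      Hana black
      Nia gray
      Nia black
    Cal black
    Eli gray
      Eli→Nia: Nia black — skip
    Eli black
    Ben→Hana: Hana black — skip
    Kai gray
      Kai→Hana: Hana black — skip
      Max gray
        Fay gray
          Fay→Ava: Ava is gray → back edge
First back edge: Fay → Ava.

Fay->Ava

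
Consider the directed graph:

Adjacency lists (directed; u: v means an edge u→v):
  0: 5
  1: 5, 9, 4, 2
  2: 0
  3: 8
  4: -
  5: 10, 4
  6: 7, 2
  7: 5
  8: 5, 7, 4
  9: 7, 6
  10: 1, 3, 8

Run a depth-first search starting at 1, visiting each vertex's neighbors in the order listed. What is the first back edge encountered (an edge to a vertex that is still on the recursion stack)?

10→1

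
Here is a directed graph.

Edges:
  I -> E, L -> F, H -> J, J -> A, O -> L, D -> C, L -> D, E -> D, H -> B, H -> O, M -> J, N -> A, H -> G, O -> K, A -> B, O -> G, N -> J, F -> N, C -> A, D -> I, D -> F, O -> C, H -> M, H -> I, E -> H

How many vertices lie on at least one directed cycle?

A vertex is on a directed cycle iff it belongs to a strongly connected component of size ≥ 2 (or has a self-loop).
The vertices on cycles are {D, E, H, I, L, O} — 6 in total.

6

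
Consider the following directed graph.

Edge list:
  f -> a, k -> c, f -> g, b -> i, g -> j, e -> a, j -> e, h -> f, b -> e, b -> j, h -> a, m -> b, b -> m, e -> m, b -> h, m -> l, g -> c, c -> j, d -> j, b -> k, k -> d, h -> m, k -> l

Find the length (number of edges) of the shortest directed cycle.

For each vertex v, BFS finds the shortest path from v back to v.
The shortest such closed walk is b → m → b, length 2.

2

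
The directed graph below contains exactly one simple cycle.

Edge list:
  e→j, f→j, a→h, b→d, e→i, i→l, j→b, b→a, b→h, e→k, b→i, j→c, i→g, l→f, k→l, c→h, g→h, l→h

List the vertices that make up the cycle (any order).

b, f, i, j, l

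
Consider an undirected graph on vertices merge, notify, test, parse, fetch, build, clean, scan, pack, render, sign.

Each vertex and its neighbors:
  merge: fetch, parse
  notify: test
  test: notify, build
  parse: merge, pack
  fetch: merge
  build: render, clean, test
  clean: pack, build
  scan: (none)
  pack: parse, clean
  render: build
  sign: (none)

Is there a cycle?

No

DFS, tracking each vertex's parent; an edge to a visited non-parent vertex closes a cycle.
Start from notify:
visit notify (parent –)
  visit test (parent notify)
    test–notify: parent, skip
    visit build (parent test)
      visit render (parent build)
        render–build: parent, skip
      visit clean (parent build)
        visit pack (parent clean)
          visit parse (parent pack)
            visit merge (parent parse)
              visit fetch (parent merge)
                fetch–merge: parent, skip
              merge–parse: parent, skip
            parse–pack: parent, skip
          pack–clean: parent, skip
        clean–build: parent, skip
      build–test: parent, skip
visit scan (parent –)
visit sign (parent –)
No non-parent visited neighbor found — the graph is a forest.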